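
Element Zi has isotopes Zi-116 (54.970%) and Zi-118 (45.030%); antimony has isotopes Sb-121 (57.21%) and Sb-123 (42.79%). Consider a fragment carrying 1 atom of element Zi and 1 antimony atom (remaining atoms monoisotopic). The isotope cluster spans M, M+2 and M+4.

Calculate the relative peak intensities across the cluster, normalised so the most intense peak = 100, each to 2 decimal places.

Element Zi pattern (n=1): 0.5497 : 0.4503
Antimony pattern (n=1): 0.5721 : 0.4279
Convolve the two distributions (both contribute in 2-u steps):
  M: 0.5497×0.5721 = 0.314483
  M+2: 0.5497×0.4279 + 0.4503×0.5721 = 0.492833
  M+4: 0.4503×0.4279 = 0.192683
Scale to base peak (0.492833) = 100: 63.81 : 100.00 : 39.10

63.81 : 100.00 : 39.10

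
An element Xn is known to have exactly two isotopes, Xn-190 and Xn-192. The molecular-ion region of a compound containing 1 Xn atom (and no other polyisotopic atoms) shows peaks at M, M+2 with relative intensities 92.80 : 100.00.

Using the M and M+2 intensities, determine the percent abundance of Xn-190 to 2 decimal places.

48.13%

Write p for the Xn-190 fraction. I(M+2)/I(M) = [C(1,1)·p^0·(1−p)] / p^1 = 1·(1−p)/p = 100.00/92.80 = 1.0776
(1−p)/p = 1.0776/1 = 1.0776  ⇒  p = 1/(1 + 1.0776) = 0.4813
Xn-190: 48.13%, Xn-192: 51.87%.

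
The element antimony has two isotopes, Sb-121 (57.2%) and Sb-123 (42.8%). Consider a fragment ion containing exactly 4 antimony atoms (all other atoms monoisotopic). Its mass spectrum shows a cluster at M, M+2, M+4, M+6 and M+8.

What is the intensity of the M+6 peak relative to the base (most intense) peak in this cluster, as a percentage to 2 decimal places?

49.88%

Term probabilities: M 0.1070, M+2 0.3204, M+4 0.3596, M+6 0.1794, M+8 0.0336. Base peak = M+4.
P(M+4) = C(4,2) × 0.572^2 × 0.428^2 = 6 × 0.327184 × 0.183184 = 0.359609 (base)
P(M+6) = C(4,3) × 0.572^1 × 0.428^3 = 4 × 0.5720 × 0.07840275 = 0.179385
Relative intensity = 0.179385 / 0.359609 × 100 = 49.88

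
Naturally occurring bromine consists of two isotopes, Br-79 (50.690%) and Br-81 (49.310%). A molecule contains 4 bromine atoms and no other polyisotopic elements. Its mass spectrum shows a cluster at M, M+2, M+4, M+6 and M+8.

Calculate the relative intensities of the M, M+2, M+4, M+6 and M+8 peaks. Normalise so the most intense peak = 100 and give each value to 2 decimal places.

Expanding (0.50690 + 0.49310)^4:
P(M) = 0.50690^4 = 0.066022
P(M+2) = 4 × 0.50690^3 × 0.49310^1 = 0.256899
P(M+4) = 6 × 0.50690^2 × 0.49310^2 = 0.374857
P(M+6) = 4 × 0.50690^1 × 0.49310^3 = 0.243101
P(M+8) = 0.49310^4 = 0.059121
The M+4 peak is largest (0.374857); scaling to 100 gives 17.61 : 68.53 : 100.00 : 64.85 : 15.77.

17.61 : 68.53 : 100.00 : 64.85 : 15.77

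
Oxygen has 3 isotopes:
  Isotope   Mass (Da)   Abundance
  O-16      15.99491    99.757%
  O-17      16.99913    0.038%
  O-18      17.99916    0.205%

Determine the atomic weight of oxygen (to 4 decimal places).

The abundance-weighted mean is 0.99757 × 15.99491 + 0.00038 × 16.99913 + 0.00205 × 17.99916
= 15.956042 + 0.006460 + 0.036898 = 15.999400 Da

15.9994 Da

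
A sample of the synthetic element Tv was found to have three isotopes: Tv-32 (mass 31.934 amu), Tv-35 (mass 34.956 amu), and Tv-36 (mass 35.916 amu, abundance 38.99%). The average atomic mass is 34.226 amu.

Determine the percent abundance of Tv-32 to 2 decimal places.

The remaining 61.01% is split between Tv-32 (fraction x) and Tv-35 (fraction 0.6101 − x).
Substituting: 31.934x + 34.956(0.6101 − x) = 20.2223516
(31.934 − 34.956)x = -1.104304  ⇒  x = 0.36542, y = 0.24468
Tv-32: 36.54%, Tv-35: 24.47%.

36.54%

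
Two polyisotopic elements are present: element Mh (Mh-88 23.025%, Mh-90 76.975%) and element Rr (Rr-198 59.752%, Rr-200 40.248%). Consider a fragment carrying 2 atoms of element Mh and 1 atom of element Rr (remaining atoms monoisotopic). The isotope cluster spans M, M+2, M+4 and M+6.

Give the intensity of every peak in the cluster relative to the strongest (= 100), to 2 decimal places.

6.38 : 46.94 : 100.00 : 48.01

Element Mh pattern (n=2): 0.05301506 : 0.35446987 : 0.59251506
Element Rr pattern (n=1): 0.59752 : 0.40248
Convolve the two distributions (both contribute in 2-u steps):
  M: 0.05301506×0.59752 = 0.031678
  M+2: 0.05301506×0.40248 + 0.35446987×0.59752 = 0.233140
  M+4: 0.35446987×0.40248 + 0.59251506×0.59752 = 0.496707
  M+6: 0.59251506×0.40248 = 0.238475
Scale to base peak (0.496707) = 100: 6.38 : 46.94 : 100.00 : 48.01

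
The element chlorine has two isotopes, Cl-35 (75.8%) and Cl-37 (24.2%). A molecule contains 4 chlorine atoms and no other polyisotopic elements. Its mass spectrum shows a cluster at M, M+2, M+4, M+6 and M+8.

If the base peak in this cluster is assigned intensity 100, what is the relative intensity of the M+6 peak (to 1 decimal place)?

10.2

(0.758 + 0.242)^4 gives M 0.3301, M+2 0.4216, M+4 0.2019, M+6 0.0430, M+8 0.0034; the largest is M+2.
P(M+2) = C(4,1) × 0.758^3 × 0.242^1 = 4 × 0.43551951 × 0.2420 = 0.421583 (base)
P(M+6) = C(4,3) × 0.758^1 × 0.242^3 = 4 × 0.7580 × 0.01417249 = 0.042971
Relative intensity = 0.042971 / 0.421583 × 100 = 10.2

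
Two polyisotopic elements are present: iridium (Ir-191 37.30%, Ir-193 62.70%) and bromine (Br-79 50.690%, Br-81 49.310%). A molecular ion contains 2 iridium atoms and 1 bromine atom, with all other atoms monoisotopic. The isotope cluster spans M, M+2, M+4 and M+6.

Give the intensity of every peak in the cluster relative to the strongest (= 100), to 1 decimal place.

Iridium pattern (n=2): 0.139129 : 0.467742 : 0.393129
Bromine pattern (n=1): 0.5069 : 0.4931
Convolve the two distributions (both contribute in 2-u steps):
  M: 0.139129×0.5069 = 0.070524
  M+2: 0.139129×0.4931 + 0.467742×0.5069 = 0.305703
  M+4: 0.467742×0.4931 + 0.393129×0.5069 = 0.429921
  M+6: 0.393129×0.4931 = 0.193852
Scale to base peak (0.429921) = 100: 16.4 : 71.1 : 100.0 : 45.1

16.4 : 71.1 : 100.0 : 45.1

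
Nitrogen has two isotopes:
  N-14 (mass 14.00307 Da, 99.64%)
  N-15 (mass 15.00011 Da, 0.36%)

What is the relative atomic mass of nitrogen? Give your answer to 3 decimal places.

The abundance-weighted mean is 0.9964 × 14.00307 + 0.0036 × 15.00011
= 13.952659 + 0.054000 = 14.006659 Da

14.007 Da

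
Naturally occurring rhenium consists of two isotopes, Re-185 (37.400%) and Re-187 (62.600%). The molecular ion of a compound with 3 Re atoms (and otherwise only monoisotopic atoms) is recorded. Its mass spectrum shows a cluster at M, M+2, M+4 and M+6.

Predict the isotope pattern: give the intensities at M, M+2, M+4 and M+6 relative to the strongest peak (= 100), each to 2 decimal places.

Expanding (0.37400 + 0.62600)^3:
P(M) = 0.37400^3 = 0.052314
P(M+2) = 3 × 0.37400^2 × 0.62600^1 = 0.262687
P(M+4) = 3 × 0.37400^1 × 0.62600^2 = 0.439685
P(M+6) = 0.62600^3 = 0.245314
The M+4 peak is largest (0.439685); scaling to 100 gives 11.90 : 59.74 : 100.00 : 55.79.

11.90 : 59.74 : 100.00 : 55.79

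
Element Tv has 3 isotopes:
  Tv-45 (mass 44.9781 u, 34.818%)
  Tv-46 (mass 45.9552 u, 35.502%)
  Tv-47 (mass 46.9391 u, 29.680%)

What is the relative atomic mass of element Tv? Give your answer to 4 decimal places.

The abundance-weighted mean is 0.34818 × 44.9781 + 0.35502 × 45.9552 + 0.29680 × 46.9391
= 15.66047 + 16.31502 + 13.93152 = 45.90701 u

45.9070 u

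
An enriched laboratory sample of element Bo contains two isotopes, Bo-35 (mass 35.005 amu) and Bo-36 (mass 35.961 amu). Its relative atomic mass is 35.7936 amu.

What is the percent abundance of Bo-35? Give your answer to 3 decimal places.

Writing the weighted mean with unknown fraction x of Bo-35:
35.005·x + 35.961·(1 − x) = 35.7936
(35.005 − 35.961)·x = 35.7936 − 35.961
x = -0.1674 / -0.956 = 0.17510 → 17.510% Bo-35, 82.490% Bo-36.

17.510%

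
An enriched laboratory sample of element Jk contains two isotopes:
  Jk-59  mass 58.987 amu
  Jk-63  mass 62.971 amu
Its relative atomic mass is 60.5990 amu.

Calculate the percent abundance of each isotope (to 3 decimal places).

Jk-59: 59.538%, Jk-63: 40.462%

With x = fraction of Jk-59 (so Jk-63 is 1 − x):
58.987·x + 62.971·(1 − x) = 60.5990
(58.987 − 62.971)·x = 60.5990 − 62.971
x = -2.3720 / -3.984 = 0.59538 → 59.538% Jk-59, 40.462% Jk-63.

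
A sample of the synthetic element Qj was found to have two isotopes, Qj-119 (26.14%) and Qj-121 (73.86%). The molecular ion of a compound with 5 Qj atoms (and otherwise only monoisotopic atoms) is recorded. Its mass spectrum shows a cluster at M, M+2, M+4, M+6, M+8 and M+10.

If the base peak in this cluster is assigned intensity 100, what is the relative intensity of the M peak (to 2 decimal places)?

0.31

Binomial terms of (0.2614 + 0.7386)^5: M 0.0012, M+2 0.0172, M+4 0.0974, M+6 0.2753, M+8 0.3890, M+10 0.2198 → M+8 is the base peak.
P(M+8) = C(5,4) × 0.2614^1 × 0.7386^4 = 5 × 0.2614 × 0.29760294 = 0.388967 (base)
P(M) = C(5,0) × 0.2614^5 × 0.7386^0 = 1 × 0.00122047 × 1.0000 = 0.001220
Relative intensity = 0.001220 / 0.388967 × 100 = 0.31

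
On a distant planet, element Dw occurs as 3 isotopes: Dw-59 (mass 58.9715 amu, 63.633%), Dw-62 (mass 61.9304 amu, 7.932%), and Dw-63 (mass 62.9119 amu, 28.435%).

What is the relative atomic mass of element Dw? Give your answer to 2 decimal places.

60.33 amu

Ar = Σ fᵢ·mᵢ = 0.63633 × 58.9715 + 0.07932 × 61.9304 + 0.28435 × 62.9119
= 37.52533 + 4.91232 + 17.88900 = 60.32665 amu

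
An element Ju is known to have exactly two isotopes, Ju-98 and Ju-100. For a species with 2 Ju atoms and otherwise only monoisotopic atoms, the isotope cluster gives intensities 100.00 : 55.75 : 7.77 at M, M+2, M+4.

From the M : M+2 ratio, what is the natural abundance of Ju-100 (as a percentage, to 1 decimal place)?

Write p for the Ju-98 fraction. I(M+2)/I(M) = [C(2,1)·p^1·(1−p)] / p^2 = 2·(1−p)/p = 55.75/100.00 = 0.5575
(1−p)/p = 0.5575/2 = 0.2787  ⇒  p = 1/(1 + 0.2787) = 0.7820
Ju-98: 78.2%, Ju-100: 21.8%.

21.8%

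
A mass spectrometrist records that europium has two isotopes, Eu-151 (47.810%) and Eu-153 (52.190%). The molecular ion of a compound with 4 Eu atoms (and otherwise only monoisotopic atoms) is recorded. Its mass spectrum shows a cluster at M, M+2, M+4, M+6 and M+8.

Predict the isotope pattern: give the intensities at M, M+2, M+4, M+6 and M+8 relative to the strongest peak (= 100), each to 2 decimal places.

Expanding (0.47810 + 0.52190)^4:
P(M) = 0.47810^4 = 0.052249
P(M+2) = 4 × 0.47810^3 × 0.52190^1 = 0.228141
P(M+4) = 6 × 0.47810^2 × 0.52190^2 = 0.373563
P(M+6) = 4 × 0.47810^1 × 0.52190^3 = 0.271857
P(M+8) = 0.52190^4 = 0.074191
The M+4 peak is largest (0.373563); scaling to 100 gives 13.99 : 61.07 : 100.00 : 72.77 : 19.86.

13.99 : 61.07 : 100.00 : 72.77 : 19.86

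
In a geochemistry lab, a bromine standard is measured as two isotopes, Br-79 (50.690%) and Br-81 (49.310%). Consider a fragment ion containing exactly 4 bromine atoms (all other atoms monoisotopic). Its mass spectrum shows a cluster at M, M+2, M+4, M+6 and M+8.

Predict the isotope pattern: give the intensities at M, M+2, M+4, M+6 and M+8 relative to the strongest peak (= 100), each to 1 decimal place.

17.6 : 68.5 : 100.0 : 64.9 : 15.8

The 4 Br atoms are independent, so intensities follow the terms of (0.50690 + 0.49310)^4.
P(M) = 0.50690^4 = 0.066022
P(M+2) = 4 × 0.50690^3 × 0.49310^1 = 0.256899
P(M+4) = 6 × 0.50690^2 × 0.49310^2 = 0.374857
P(M+6) = 4 × 0.50690^1 × 0.49310^3 = 0.243101
P(M+8) = 0.49310^4 = 0.059121
The M+4 peak is largest (0.374857); scaling to 100 gives 17.6 : 68.5 : 100.0 : 64.9 : 15.8.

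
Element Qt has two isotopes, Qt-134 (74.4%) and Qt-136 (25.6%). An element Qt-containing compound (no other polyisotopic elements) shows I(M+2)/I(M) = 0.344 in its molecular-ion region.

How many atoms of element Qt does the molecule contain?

With n Qt atoms, P(M+2)/P(M) = C(n,1)·p^(n−1)q / p^n = n·q/p = n · 0.256/0.744.
n = 0.344 × 0.744/0.256 = 1.00 ≈ 1

1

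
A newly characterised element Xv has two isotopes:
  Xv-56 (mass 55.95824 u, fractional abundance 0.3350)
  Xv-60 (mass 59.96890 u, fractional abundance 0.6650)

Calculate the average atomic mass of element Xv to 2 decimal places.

The abundance-weighted mean is 0.3350 × 55.95824 + 0.6650 × 59.96890
= 18.746010 + 39.879319 = 58.625329 u

58.63 u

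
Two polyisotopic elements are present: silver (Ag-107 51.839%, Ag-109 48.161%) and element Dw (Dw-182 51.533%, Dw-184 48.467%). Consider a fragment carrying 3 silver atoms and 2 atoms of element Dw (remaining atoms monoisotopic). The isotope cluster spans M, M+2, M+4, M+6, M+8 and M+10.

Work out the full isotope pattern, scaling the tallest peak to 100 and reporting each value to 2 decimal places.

11.47 : 53.55 : 100.00 : 93.36 : 43.58 : 8.14

Silver pattern (n=3): 0.13930601 : 0.38826655 : 0.36071887 : 0.11170857
Element Dw pattern (n=2): 0.26556501 : 0.49952998 : 0.23490501
Convolve the two distributions (both contribute in 2-u steps):
  M: 0.13930601×0.26556501 = 0.036995
  M+2: 0.13930601×0.49952998 + 0.38826655×0.26556501 = 0.172698
  M+4: 0.13930601×0.23490501 + 0.38826655×0.49952998 + 0.36071887×0.26556501 = 0.322469
  M+6: 0.38826655×0.23490501 + 0.36071887×0.49952998 + 0.11170857×0.26556501 = 0.301062
  M+8: 0.36071887×0.23490501 + 0.11170857×0.49952998 = 0.140536
  M+10: 0.11170857×0.23490501 = 0.026241
Scale to base peak (0.322469) = 100: 11.47 : 53.55 : 100.00 : 93.36 : 43.58 : 8.14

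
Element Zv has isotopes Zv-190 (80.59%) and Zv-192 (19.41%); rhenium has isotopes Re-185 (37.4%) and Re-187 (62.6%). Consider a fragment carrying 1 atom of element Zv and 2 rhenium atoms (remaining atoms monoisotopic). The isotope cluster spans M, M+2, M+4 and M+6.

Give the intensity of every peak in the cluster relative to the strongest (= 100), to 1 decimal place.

27.7 : 99.5 : 100.0 : 18.7

Element Zv pattern (n=1): 0.8059 : 0.1941
Rhenium pattern (n=2): 0.139876 : 0.468248 : 0.391876
Convolve the two distributions (both contribute in 2-u steps):
  M: 0.8059×0.139876 = 0.112726
  M+2: 0.8059×0.468248 + 0.1941×0.139876 = 0.404511
  M+4: 0.8059×0.391876 + 0.1941×0.468248 = 0.406700
  M+6: 0.1941×0.391876 = 0.076063
Scale to base peak (0.406700) = 100: 27.7 : 99.5 : 100.0 : 18.7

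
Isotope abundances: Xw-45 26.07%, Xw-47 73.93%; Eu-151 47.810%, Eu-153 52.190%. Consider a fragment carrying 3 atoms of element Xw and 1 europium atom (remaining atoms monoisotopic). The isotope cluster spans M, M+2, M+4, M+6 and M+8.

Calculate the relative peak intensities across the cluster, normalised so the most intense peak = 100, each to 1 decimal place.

Element Xw pattern (n=3): 0.01771834 : 0.15073844 : 0.42746809 : 0.40407513
Europium pattern (n=1): 0.4781 : 0.5219
Convolve the two distributions (both contribute in 2-u steps):
  M: 0.01771834×0.4781 = 0.008471
  M+2: 0.01771834×0.5219 + 0.15073844×0.4781 = 0.081315
  M+4: 0.15073844×0.5219 + 0.42746809×0.4781 = 0.283043
  M+6: 0.42746809×0.5219 + 0.40407513×0.4781 = 0.416284
  M+8: 0.40407513×0.5219 = 0.210887
Scale to base peak (0.416284) = 100: 2.0 : 19.5 : 68.0 : 100.0 : 50.7

2.0 : 19.5 : 68.0 : 100.0 : 50.7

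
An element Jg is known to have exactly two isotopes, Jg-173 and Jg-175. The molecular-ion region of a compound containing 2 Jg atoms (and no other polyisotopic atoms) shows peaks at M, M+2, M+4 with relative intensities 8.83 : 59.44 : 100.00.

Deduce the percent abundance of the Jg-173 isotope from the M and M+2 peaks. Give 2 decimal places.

If p is the fraction of Jg that is Jg-173, then I(M+2)/I(M) = [C(2,1)·p^1·(1−p)] / p^2 = 2·(1−p)/p = 59.44/8.83 = 6.7316
(1−p)/p = 6.7316/2 = 3.3658  ⇒  p = 1/(1 + 3.3658) = 0.2291
Jg-173: 22.91%, Jg-175: 77.09%.

22.91%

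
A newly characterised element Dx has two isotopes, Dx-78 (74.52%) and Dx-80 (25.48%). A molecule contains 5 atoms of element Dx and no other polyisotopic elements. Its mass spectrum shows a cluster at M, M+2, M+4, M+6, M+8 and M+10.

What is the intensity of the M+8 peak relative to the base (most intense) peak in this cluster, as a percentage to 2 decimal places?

4.00%

Binomial terms of (0.7452 + 0.2548)^5: M 0.2298, M+2 0.3929, M+4 0.2687, M+6 0.0919, M+8 0.0157, M+10 0.0011 → M+2 is the base peak.
P(M+2) = C(5,1) × 0.7452^4 × 0.2548^1 = 5 × 0.30838368 × 0.2548 = 0.392881 (base)
P(M+8) = C(5,4) × 0.7452^1 × 0.2548^4 = 5 × 0.7452 × 0.004215 = 0.015705
Relative intensity = 0.015705 / 0.392881 × 100 = 4.00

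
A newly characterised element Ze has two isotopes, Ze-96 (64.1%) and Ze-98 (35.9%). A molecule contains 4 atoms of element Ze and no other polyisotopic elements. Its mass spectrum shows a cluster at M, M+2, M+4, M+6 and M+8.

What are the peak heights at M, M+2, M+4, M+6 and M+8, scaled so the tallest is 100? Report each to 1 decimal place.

44.6 : 100.0 : 84.0 : 31.4 : 4.4

Each Ze atom is independently Ze-96 (p = 0.641) or Ze-98 (q = 0.359); the cluster is the binomial expansion (p + q)^4.
P(M) = 0.641^4 = 0.168823
P(M+2) = 4 × 0.641^3 × 0.359^1 = 0.378206
P(M+4) = 6 × 0.641^2 × 0.359^2 = 0.317729
P(M+6) = 4 × 0.641^1 × 0.359^3 = 0.118632
P(M+8) = 0.359^4 = 0.016610
The M+2 peak is largest (0.378206); scaling to 100 gives 44.6 : 100.0 : 84.0 : 31.4 : 4.4.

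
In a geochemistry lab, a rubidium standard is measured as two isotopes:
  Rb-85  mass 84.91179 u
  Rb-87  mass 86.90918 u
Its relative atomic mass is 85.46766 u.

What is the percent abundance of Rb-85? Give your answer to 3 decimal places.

72.170%

Writing the weighted mean with unknown fraction x of Rb-85:
84.91179·x + 86.90918·(1 − x) = 85.46766
(84.91179 − 86.90918)·x = 85.46766 − 86.90918
x = -1.44152 / -1.99739 = 0.72170 → 72.170% Rb-85, 27.830% Rb-87.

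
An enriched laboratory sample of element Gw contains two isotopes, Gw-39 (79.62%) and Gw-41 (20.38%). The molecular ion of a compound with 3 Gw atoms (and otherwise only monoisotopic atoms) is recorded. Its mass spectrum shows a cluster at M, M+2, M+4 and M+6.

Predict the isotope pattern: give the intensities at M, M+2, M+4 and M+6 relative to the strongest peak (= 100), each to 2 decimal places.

100.00 : 76.79 : 19.66 : 1.68

The 3 Gw atoms are independent, so intensities follow the terms of (0.7962 + 0.2038)^3.
P(M) = 0.7962^3 = 0.504739
P(M+2) = 3 × 0.7962^2 × 0.2038^1 = 0.387588
P(M+4) = 3 × 0.7962^1 × 0.2038^2 = 0.099209
P(M+6) = 0.2038^3 = 0.008465
The M peak is largest (0.504739); scaling to 100 gives 100.00 : 76.79 : 19.66 : 1.68.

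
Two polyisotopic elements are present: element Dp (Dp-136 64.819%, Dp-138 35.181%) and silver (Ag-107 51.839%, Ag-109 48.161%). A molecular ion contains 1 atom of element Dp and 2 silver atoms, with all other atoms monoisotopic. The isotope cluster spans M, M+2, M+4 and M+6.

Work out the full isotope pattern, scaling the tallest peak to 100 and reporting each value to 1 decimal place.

Element Dp pattern (n=1): 0.64819 : 0.35181
Silver pattern (n=2): 0.26872819 : 0.49932362 : 0.23194819
Convolve the two distributions (both contribute in 2-u steps):
  M: 0.64819×0.26872819 = 0.174187
  M+2: 0.64819×0.49932362 + 0.35181×0.26872819 = 0.418198
  M+4: 0.64819×0.23194819 + 0.35181×0.49932362 = 0.326014
  M+6: 0.35181×0.23194819 = 0.081602
Scale to base peak (0.418198) = 100: 41.7 : 100.0 : 78.0 : 19.5

41.7 : 100.0 : 78.0 : 19.5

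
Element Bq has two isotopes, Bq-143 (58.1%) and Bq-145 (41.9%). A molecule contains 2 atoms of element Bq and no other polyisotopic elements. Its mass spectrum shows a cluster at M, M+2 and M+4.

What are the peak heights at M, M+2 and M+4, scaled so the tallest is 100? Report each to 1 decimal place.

Each Bq atom is independently Bq-143 (p = 0.581) or Bq-145 (q = 0.419); the cluster is the binomial expansion (p + q)^2.
P(M) = 0.581^2 = 0.337561
P(M+2) = 2 × 0.581^1 × 0.419^1 = 0.486878
P(M+4) = 0.419^2 = 0.175561
The M+2 peak is largest (0.486878); scaling to 100 gives 69.3 : 100.0 : 36.1.

69.3 : 100.0 : 36.1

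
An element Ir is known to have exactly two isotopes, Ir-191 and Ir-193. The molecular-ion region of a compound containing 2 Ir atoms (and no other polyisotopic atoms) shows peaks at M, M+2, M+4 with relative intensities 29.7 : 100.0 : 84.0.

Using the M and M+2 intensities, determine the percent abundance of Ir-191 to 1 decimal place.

Let p = fractional abundance of Ir-191. I(M+2)/I(M) = [C(2,1)·p^1·(1−p)] / p^2 = 2·(1−p)/p = 100.0/29.7 = 3.3670
(1−p)/p = 3.3670/2 = 1.6835  ⇒  p = 1/(1 + 1.6835) = 0.3726
Ir-191: 37.3%, Ir-193: 62.7%.

37.3%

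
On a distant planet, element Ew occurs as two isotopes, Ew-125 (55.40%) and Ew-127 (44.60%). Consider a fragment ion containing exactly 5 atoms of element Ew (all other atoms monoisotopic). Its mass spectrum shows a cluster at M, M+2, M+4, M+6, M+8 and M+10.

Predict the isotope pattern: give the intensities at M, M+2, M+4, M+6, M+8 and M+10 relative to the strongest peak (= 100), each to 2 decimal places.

Each Ew atom is independently Ew-125 (p = 0.5540) or Ew-127 (q = 0.4460); the cluster is the binomial expansion (p + q)^5.
P(M) = 0.5540^5 = 0.052185
P(M+2) = 5 × 0.5540^4 × 0.4460^1 = 0.210060
P(M+4) = 10 × 0.5540^3 × 0.4460^2 = 0.338220
P(M+6) = 10 × 0.5540^2 × 0.4460^3 = 0.272285
P(M+8) = 5 × 0.5540^1 × 0.4460^4 = 0.109602
P(M+10) = 0.4460^5 = 0.017647
The M+4 peak is largest (0.338220); scaling to 100 gives 15.43 : 62.11 : 100.00 : 80.51 : 32.41 : 5.22.

15.43 : 62.11 : 100.00 : 80.51 : 32.41 : 5.22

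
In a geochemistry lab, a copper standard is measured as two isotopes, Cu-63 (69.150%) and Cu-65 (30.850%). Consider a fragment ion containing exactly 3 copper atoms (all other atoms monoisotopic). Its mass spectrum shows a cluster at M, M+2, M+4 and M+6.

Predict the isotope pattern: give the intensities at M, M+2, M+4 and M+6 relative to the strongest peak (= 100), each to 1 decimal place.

74.7 : 100.0 : 44.6 : 6.6

Each Cu atom is independently Cu-63 (p = 0.69150) or Cu-65 (q = 0.30850); the cluster is the binomial expansion (p + q)^3.
P(M) = 0.69150^3 = 0.330656
P(M+2) = 3 × 0.69150^2 × 0.30850^1 = 0.442548
P(M+4) = 3 × 0.69150^1 × 0.30850^2 = 0.197435
P(M+6) = 0.30850^3 = 0.029361
The M+2 peak is largest (0.442548); scaling to 100 gives 74.7 : 100.0 : 44.6 : 6.6.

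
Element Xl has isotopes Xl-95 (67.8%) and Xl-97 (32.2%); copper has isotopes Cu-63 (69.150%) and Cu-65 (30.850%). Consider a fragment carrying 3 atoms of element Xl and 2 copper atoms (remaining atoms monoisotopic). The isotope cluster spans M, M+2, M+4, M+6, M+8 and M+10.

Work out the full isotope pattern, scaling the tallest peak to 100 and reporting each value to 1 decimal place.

43.2 : 100.0 : 92.7 : 42.9 : 9.9 : 0.9

Element Xl pattern (n=3): 0.31166575 : 0.44405474 : 0.21089326 : 0.03338625
Copper pattern (n=2): 0.47817225 : 0.4266555 : 0.09517225
Convolve the two distributions (both contribute in 2-u steps):
  M: 0.31166575×0.47817225 = 0.149030
  M+2: 0.31166575×0.4266555 + 0.44405474×0.47817225 = 0.345309
  M+4: 0.31166575×0.09517225 + 0.44405474×0.4266555 + 0.21089326×0.47817225 = 0.319964
  M+6: 0.44405474×0.09517225 + 0.21089326×0.4266555 + 0.03338625×0.47817225 = 0.148205
  M+8: 0.21089326×0.09517225 + 0.03338625×0.4266555 = 0.034316
  M+10: 0.03338625×0.09517225 = 0.003177
Scale to base peak (0.345309) = 100: 43.2 : 100.0 : 92.7 : 42.9 : 9.9 : 0.9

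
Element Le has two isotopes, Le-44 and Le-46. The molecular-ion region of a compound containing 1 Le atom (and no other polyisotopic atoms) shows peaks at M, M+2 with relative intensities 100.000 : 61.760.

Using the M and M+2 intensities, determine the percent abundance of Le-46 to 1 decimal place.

38.2%

Write p for the Le-44 fraction. I(M+2)/I(M) = [C(1,1)·p^0·(1−p)] / p^1 = 1·(1−p)/p = 61.760/100.000 = 0.6176
(1−p)/p = 0.6176/1 = 0.6176  ⇒  p = 1/(1 + 0.6176) = 0.6182
Le-44: 61.8%, Le-46: 38.2%.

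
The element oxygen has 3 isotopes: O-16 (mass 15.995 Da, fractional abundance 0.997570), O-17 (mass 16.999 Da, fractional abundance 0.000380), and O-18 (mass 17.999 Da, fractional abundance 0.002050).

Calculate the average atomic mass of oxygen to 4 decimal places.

The abundance-weighted mean is 0.997570 × 15.995 + 0.000380 × 16.999 + 0.002050 × 17.999
= 15.95613 + 0.00646 + 0.03690 = 15.99949 Da

15.9995 Da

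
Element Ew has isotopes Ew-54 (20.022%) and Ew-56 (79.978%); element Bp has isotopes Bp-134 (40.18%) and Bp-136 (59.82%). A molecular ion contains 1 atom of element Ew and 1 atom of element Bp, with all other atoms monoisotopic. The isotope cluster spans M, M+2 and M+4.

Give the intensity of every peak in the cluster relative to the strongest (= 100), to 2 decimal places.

Element Ew pattern (n=1): 0.20022 : 0.79978
Element Bp pattern (n=1): 0.4018 : 0.5982
Convolve the two distributions (both contribute in 2-u steps):
  M: 0.20022×0.4018 = 0.080448
  M+2: 0.20022×0.5982 + 0.79978×0.4018 = 0.441123
  M+4: 0.79978×0.5982 = 0.478428
Scale to base peak (0.478428) = 100: 16.82 : 92.20 : 100.00

16.82 : 92.20 : 100.00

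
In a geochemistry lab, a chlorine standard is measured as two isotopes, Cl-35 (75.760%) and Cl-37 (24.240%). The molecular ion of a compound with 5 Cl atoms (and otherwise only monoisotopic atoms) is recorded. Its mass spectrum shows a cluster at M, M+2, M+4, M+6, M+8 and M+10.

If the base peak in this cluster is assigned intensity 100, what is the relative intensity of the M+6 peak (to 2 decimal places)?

20.47

Binomial terms of (0.75760 + 0.24240)^5: M 0.2496, M+2 0.3993, M+4 0.2555, M+6 0.0817, M+8 0.0131, M+10 0.0008 → M+2 is the base peak.
P(M+2) = C(5,1) × 0.75760^4 × 0.24240^1 = 5 × 0.32942751 × 0.2424 = 0.399266 (base)
P(M+6) = C(5,3) × 0.75760^2 × 0.24240^3 = 10 × 0.57395776 × 0.01424288 = 0.081748
Relative intensity = 0.081748 / 0.399266 × 100 = 20.47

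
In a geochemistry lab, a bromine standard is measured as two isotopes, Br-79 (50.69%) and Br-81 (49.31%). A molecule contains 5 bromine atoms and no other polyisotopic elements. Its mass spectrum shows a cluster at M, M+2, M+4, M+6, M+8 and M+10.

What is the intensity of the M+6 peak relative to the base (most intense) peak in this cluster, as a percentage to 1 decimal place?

97.3%

Binomial terms of (0.5069 + 0.4931)^5: M 0.0335, M+2 0.1628, M+4 0.3167, M+6 0.3081, M+8 0.1498, M+10 0.0292 → M+4 is the base peak.
P(M+4) = C(5,2) × 0.5069^3 × 0.4931^2 = 10 × 0.13024674 × 0.24314761 = 0.316692 (base)
P(M+6) = C(5,3) × 0.5069^2 × 0.4931^3 = 10 × 0.25694761 × 0.11989609 = 0.308070
Relative intensity = 0.308070 / 0.316692 × 100 = 97.3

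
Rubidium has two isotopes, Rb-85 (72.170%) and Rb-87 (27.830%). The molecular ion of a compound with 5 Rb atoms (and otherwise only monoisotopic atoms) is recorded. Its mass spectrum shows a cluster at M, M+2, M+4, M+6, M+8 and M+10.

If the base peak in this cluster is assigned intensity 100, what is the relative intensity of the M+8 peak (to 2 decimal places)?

Term probabilities: M 0.1958, M+2 0.3775, M+4 0.2911, M+6 0.1123, M+8 0.0216, M+10 0.0017. Base peak = M+2.
P(M+2) = C(5,1) × 0.72170^4 × 0.27830^1 = 5 × 0.27128565 × 0.2783 = 0.377494 (base)
P(M+8) = C(5,4) × 0.72170^1 × 0.27830^4 = 5 × 0.7217 × 0.00599864 = 0.021646
Relative intensity = 0.021646 / 0.377494 × 100 = 5.73

5.73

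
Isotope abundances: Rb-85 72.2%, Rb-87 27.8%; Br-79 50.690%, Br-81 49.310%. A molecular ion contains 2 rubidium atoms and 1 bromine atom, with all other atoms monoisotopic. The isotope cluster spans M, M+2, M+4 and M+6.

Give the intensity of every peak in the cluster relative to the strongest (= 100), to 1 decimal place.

57.4 : 100.0 : 51.5 : 8.3

Rubidium pattern (n=2): 0.521284 : 0.401432 : 0.077284
Bromine pattern (n=1): 0.5069 : 0.4931
Convolve the two distributions (both contribute in 2-u steps):
  M: 0.521284×0.5069 = 0.264239
  M+2: 0.521284×0.4931 + 0.401432×0.5069 = 0.460531
  M+4: 0.401432×0.4931 + 0.077284×0.5069 = 0.237121
  M+6: 0.077284×0.4931 = 0.038109
Scale to base peak (0.460531) = 100: 57.4 : 100.0 : 51.5 : 8.3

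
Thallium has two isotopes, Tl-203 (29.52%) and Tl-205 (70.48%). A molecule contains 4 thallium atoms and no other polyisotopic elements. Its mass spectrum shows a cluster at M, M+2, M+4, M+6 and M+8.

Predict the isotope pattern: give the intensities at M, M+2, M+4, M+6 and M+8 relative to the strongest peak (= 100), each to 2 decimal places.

Each Tl atom is independently Tl-203 (p = 0.2952) or Tl-205 (q = 0.7048); the cluster is the binomial expansion (p + q)^4.
P(M) = 0.2952^4 = 0.007594
P(M+2) = 4 × 0.2952^3 × 0.7048^1 = 0.072523
P(M+4) = 6 × 0.2952^2 × 0.7048^2 = 0.259726
P(M+6) = 4 × 0.2952^1 × 0.7048^3 = 0.413403
P(M+8) = 0.7048^4 = 0.246754
The M+6 peak is largest (0.413403); scaling to 100 gives 1.84 : 17.54 : 62.83 : 100.00 : 59.69.

1.84 : 17.54 : 62.83 : 100.00 : 59.69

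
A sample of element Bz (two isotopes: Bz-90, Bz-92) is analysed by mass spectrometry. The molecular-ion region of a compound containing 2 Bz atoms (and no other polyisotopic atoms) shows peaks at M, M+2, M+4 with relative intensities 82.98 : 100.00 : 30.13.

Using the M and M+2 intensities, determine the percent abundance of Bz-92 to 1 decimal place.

37.6%

If p is the fraction of Bz that is Bz-90, then I(M+2)/I(M) = [C(2,1)·p^1·(1−p)] / p^2 = 2·(1−p)/p = 100.00/82.98 = 1.2051
(1−p)/p = 1.2051/2 = 0.6026  ⇒  p = 1/(1 + 0.6026) = 0.6240
Bz-90: 62.4%, Bz-92: 37.6%.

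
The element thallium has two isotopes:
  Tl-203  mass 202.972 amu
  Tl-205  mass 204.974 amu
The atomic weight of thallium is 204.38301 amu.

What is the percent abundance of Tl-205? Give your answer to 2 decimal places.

70.48%

With x = fraction of Tl-203 (so Tl-205 is 1 − x):
202.972·x + 204.974·(1 − x) = 204.38301
(202.972 − 204.974)·x = 204.38301 − 204.974
x = -0.59099 / -2.002 = 0.29520 → 29.52% Tl-203, 70.48% Tl-205.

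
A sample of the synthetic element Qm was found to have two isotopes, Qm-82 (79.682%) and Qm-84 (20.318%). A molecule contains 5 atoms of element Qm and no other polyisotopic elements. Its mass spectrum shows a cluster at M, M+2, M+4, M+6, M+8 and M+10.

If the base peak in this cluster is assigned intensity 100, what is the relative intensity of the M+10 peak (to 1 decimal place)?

0.1

Binomial terms of (0.79682 + 0.20318)^5: M 0.3212, M+2 0.4095, M+4 0.2089, M+6 0.0533, M+8 0.0068, M+10 0.0003 → M+2 is the base peak.
P(M+2) = C(5,1) × 0.79682^4 × 0.20318^1 = 5 × 0.40312609 × 0.20318 = 0.409536 (base)
P(M+10) = C(5,5) × 0.79682^0 × 0.20318^5 = 1 × 1.0000 × 0.00034626 = 0.000346
Relative intensity = 0.000346 / 0.409536 × 100 = 0.1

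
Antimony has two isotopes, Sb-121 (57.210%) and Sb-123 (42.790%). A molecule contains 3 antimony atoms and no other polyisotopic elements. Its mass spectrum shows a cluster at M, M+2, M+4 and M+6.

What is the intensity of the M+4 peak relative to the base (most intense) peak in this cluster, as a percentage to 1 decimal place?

74.8%

Term probabilities: M 0.1872, M+2 0.4202, M+4 0.3143, M+6 0.0783. Base peak = M+2.
P(M+2) = C(3,1) × 0.57210^2 × 0.42790^1 = 3 × 0.32729841 × 0.4279 = 0.420153 (base)
P(M+4) = C(3,2) × 0.57210^1 × 0.42790^2 = 3 × 0.5721 × 0.18309841 = 0.314252
Relative intensity = 0.314252 / 0.420153 × 100 = 74.8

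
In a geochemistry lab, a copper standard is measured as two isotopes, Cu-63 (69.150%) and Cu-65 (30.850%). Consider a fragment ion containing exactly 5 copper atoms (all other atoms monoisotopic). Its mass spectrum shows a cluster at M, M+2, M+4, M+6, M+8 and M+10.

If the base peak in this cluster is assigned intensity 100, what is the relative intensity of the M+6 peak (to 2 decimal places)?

39.81

Term probabilities: M 0.1581, M+2 0.3527, M+4 0.3147, M+6 0.1404, M+8 0.0313, M+10 0.0028. Base peak = M+2.
P(M+2) = C(5,1) × 0.69150^4 × 0.30850^1 = 5 × 0.2286487 × 0.3085 = 0.352691 (base)
P(M+6) = C(5,3) × 0.69150^2 × 0.30850^3 = 10 × 0.47817225 × 0.02936064 = 0.140394
Relative intensity = 0.140394 / 0.352691 × 100 = 39.81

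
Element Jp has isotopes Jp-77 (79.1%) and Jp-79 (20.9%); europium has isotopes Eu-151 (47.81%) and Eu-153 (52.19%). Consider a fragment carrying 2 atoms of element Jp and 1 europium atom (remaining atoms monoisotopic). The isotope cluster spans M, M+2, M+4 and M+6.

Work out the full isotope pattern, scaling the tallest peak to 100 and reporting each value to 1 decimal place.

Element Jp pattern (n=2): 0.625681 : 0.330638 : 0.043681
Europium pattern (n=1): 0.4781 : 0.5219
Convolve the two distributions (both contribute in 2-u steps):
  M: 0.625681×0.4781 = 0.299138
  M+2: 0.625681×0.5219 + 0.330638×0.4781 = 0.484621
  M+4: 0.330638×0.5219 + 0.043681×0.4781 = 0.193444
  M+6: 0.043681×0.5219 = 0.022797
Scale to base peak (0.484621) = 100: 61.7 : 100.0 : 39.9 : 4.7

61.7 : 100.0 : 39.9 : 4.7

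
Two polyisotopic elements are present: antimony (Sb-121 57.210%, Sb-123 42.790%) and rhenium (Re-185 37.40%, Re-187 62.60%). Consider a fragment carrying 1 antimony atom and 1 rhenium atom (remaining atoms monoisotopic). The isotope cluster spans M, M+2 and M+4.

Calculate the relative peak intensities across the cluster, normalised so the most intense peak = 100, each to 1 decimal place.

41.3 : 100.0 : 51.7

Antimony pattern (n=1): 0.5721 : 0.4279
Rhenium pattern (n=1): 0.3740 : 0.6260
Convolve the two distributions (both contribute in 2-u steps):
  M: 0.5721×0.3740 = 0.213965
  M+2: 0.5721×0.6260 + 0.4279×0.3740 = 0.518169
  M+4: 0.4279×0.6260 = 0.267865
Scale to base peak (0.518169) = 100: 41.3 : 100.0 : 51.7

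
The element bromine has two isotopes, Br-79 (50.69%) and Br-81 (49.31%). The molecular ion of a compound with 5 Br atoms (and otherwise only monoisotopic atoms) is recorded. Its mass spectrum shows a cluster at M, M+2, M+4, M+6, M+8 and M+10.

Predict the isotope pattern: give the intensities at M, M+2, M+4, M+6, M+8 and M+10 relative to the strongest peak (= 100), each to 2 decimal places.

The 5 Br atoms are independent, so intensities follow the terms of (0.5069 + 0.4931)^5.
P(M) = 0.5069^5 = 0.033467
P(M+2) = 5 × 0.5069^4 × 0.4931^1 = 0.162777
P(M+4) = 10 × 0.5069^3 × 0.4931^2 = 0.316692
P(M+6) = 10 × 0.5069^2 × 0.4931^3 = 0.308070
P(M+8) = 5 × 0.5069^1 × 0.4931^4 = 0.149842
P(M+10) = 0.4931^5 = 0.029152
The M+4 peak is largest (0.316692); scaling to 100 gives 10.57 : 51.40 : 100.00 : 97.28 : 47.31 : 9.21.

10.57 : 51.40 : 100.00 : 97.28 : 47.31 : 9.21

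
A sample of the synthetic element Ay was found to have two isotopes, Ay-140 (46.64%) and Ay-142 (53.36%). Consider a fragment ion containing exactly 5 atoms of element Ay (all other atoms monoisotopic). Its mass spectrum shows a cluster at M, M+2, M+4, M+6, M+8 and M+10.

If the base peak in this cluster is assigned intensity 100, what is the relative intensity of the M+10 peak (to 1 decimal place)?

Binomial terms of (0.4664 + 0.5336)^5: M 0.0221, M+2 0.1262, M+4 0.2889, M+6 0.3305, M+8 0.1891, M+10 0.0433 → M+6 is the base peak.
P(M+6) = C(5,3) × 0.4664^2 × 0.5336^3 = 10 × 0.21752896 × 0.15193137 = 0.330495 (base)
P(M+10) = C(5,5) × 0.4664^0 × 0.5336^5 = 1 × 1.0000 × 0.04325926 = 0.043259
Relative intensity = 0.043259 / 0.330495 × 100 = 13.1

13.1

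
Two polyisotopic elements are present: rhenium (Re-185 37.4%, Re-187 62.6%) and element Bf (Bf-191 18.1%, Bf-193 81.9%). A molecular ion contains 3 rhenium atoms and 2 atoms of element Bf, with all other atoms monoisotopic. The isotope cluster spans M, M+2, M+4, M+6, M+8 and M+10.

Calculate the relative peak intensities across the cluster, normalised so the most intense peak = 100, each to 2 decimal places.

Rhenium pattern (n=3): 0.05231362 : 0.26268713 : 0.43968487 : 0.24531438
Element Bf pattern (n=2): 0.032761 : 0.296478 : 0.670761
Convolve the two distributions (both contribute in 2-u steps):
  M: 0.05231362×0.032761 = 0.001714
  M+2: 0.05231362×0.296478 + 0.26268713×0.032761 = 0.024116
  M+4: 0.05231362×0.670761 + 0.26268713×0.296478 + 0.43968487×0.032761 = 0.127375
  M+6: 0.26268713×0.670761 + 0.43968487×0.296478 + 0.24531438×0.032761 = 0.314594
  M+8: 0.43968487×0.670761 + 0.24531438×0.296478 = 0.367654
  M+10: 0.24531438×0.670761 = 0.164547
Scale to base peak (0.367654) = 100: 0.47 : 6.56 : 34.65 : 85.57 : 100.00 : 44.76

0.47 : 6.56 : 34.65 : 85.57 : 100.00 : 44.76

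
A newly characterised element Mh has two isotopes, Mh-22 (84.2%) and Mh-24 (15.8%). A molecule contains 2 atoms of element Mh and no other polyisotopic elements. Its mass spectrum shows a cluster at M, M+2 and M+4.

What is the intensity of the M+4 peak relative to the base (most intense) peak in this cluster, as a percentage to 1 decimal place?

Term probabilities: M 0.7090, M+2 0.2661, M+4 0.0250. Base peak = M.
P(M) = C(2,0) × 0.842^2 × 0.158^0 = 1 × 0.708964 × 1.0000 = 0.708964 (base)
P(M+4) = C(2,2) × 0.842^0 × 0.158^2 = 1 × 1.0000 × 0.024964 = 0.024964
Relative intensity = 0.024964 / 0.708964 × 100 = 3.5

3.5%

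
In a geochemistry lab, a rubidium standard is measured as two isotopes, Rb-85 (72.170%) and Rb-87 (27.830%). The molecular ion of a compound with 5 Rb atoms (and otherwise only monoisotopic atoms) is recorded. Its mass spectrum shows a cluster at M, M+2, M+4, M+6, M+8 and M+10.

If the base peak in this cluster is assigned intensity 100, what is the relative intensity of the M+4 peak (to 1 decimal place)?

77.1

Term probabilities: M 0.1958, M+2 0.3775, M+4 0.2911, M+6 0.1123, M+8 0.0216, M+10 0.0017. Base peak = M+2.
P(M+2) = C(5,1) × 0.72170^4 × 0.27830^1 = 5 × 0.27128565 × 0.2783 = 0.377494 (base)
P(M+4) = C(5,2) × 0.72170^3 × 0.27830^2 = 10 × 0.37589809 × 0.07745089 = 0.291136
Relative intensity = 0.291136 / 0.377494 × 100 = 77.1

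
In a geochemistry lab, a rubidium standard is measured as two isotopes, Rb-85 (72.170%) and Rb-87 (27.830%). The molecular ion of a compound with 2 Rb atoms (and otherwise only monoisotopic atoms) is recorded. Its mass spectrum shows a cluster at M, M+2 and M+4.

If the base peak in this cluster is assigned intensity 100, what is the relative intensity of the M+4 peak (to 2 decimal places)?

14.87

Term probabilities: M 0.5209, M+2 0.4017, M+4 0.0775. Base peak = M.
P(M) = C(2,0) × 0.72170^2 × 0.27830^0 = 1 × 0.52085089 × 1.0000 = 0.520851 (base)
P(M+4) = C(2,2) × 0.72170^0 × 0.27830^2 = 1 × 1.0000 × 0.07745089 = 0.077451
Relative intensity = 0.077451 / 0.520851 × 100 = 14.87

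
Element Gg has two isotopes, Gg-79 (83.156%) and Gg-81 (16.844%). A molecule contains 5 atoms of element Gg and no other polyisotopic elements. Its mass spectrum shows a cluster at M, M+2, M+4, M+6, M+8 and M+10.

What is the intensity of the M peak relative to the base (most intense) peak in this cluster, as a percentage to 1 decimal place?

98.7%

Binomial terms of (0.83156 + 0.16844)^5: M 0.3976, M+2 0.4027, M+4 0.1631, M+6 0.0330, M+8 0.0033, M+10 0.0001 → M+2 is the base peak.
P(M+2) = C(5,1) × 0.83156^4 × 0.16844^1 = 5 × 0.47816123 × 0.16844 = 0.402707 (base)
P(M) = C(5,0) × 0.83156^5 × 0.16844^0 = 1 × 0.39761975 × 1.0000 = 0.397620
Relative intensity = 0.397620 / 0.402707 × 100 = 98.7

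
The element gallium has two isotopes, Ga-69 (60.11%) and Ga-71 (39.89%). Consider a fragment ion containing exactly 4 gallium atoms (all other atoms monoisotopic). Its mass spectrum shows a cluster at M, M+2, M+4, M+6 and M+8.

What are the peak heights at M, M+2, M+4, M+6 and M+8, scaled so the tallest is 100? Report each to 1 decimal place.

The 4 Ga atoms are independent, so intensities follow the terms of (0.6011 + 0.3989)^4.
P(M) = 0.6011^4 = 0.130553
P(M+2) = 4 × 0.6011^3 × 0.3989^1 = 0.346549
P(M+4) = 6 × 0.6011^2 × 0.3989^2 = 0.344963
P(M+6) = 4 × 0.6011^1 × 0.3989^3 = 0.152616
P(M+8) = 0.3989^4 = 0.025320
The M+2 peak is largest (0.346549); scaling to 100 gives 37.7 : 100.0 : 99.5 : 44.0 : 7.3.

37.7 : 100.0 : 99.5 : 44.0 : 7.3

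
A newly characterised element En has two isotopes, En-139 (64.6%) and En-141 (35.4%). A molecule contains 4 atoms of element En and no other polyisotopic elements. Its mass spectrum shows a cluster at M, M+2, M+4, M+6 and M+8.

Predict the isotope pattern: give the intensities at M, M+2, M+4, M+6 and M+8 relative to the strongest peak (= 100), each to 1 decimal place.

45.6 : 100.0 : 82.2 : 30.0 : 4.1

Expanding (0.646 + 0.354)^4:
P(M) = 0.646^4 = 0.174153
P(M+2) = 4 × 0.646^3 × 0.354^1 = 0.381734
P(M+4) = 6 × 0.646^2 × 0.354^2 = 0.313778
P(M+6) = 4 × 0.646^1 × 0.354^3 = 0.114631
P(M+8) = 0.354^4 = 0.015704
The M+2 peak is largest (0.381734); scaling to 100 gives 45.6 : 100.0 : 82.2 : 30.0 : 4.1.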